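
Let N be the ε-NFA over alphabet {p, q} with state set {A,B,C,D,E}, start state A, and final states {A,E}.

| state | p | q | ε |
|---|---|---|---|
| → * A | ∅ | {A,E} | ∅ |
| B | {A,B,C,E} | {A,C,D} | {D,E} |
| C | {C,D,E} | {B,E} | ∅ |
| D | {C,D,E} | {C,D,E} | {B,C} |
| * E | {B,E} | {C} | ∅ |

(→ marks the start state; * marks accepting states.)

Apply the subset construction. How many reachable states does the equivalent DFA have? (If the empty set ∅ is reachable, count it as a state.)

Start state of the DFA: {A} (ε-closure of the NFA start).
{A} --p--> ∅  [new]
{A} --q--> {A,E}  [new]
∅ --p--> ∅  [seen]
∅ --q--> ∅  [seen]
{A,E} --p--> {B,C,D,E}  [new]
{A,E} --q--> {A,C,E}  [new]
{B,C,D,E} --p--> {A,B,C,D,E}  [new]
{B,C,D,E} --q--> {A,B,C,D,E}  [seen]
{A,C,E} --p--> {B,C,D,E}  [seen]
{A,C,E} --q--> {A,B,C,D,E}  [seen]
{A,B,C,D,E} --p--> {A,B,C,D,E}  [seen]
{A,B,C,D,E} --q--> {A,B,C,D,E}  [seen]
Reachable DFA states: {A}, ∅, {A,E}, {B,C,D,E}, {A,C,E}, {A,B,C,D,E}.

6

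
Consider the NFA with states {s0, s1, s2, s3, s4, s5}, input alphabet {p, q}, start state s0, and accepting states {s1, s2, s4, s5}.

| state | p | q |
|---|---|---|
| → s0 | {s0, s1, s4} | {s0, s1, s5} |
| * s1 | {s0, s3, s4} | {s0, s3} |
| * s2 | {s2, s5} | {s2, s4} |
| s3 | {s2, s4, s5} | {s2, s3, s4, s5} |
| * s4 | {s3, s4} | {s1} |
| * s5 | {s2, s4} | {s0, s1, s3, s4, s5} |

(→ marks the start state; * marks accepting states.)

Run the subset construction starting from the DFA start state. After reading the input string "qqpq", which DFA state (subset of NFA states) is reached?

Start: {s0}.
δ(s0,q) = {s0, s1, s5}.
Union: {s0, s1, s5}.
After q: {s0, s1, s5}.
δ(s0,q) = {s0, s1, s5}; δ(s1,q) = {s0, s3}; δ(s5,q) = {s0, s1, s3, s4, s5}.
Union: {s0, s1, s3, s4, s5}.
After q: {s0, s1, s3, s4, s5}.
δ(s0,p) = {s0, s1, s4}; δ(s1,p) = {s0, s3, s4}; δ(s3,p) = {s2, s4, s5}; δ(s4,p) = {s3, s4}; δ(s5,p) = {s2, s4}.
Union: {s0, s1, s2, s3, s4, s5}.
After p: {s0, s1, s2, s3, s4, s5}.
δ(s0,q) = {s0, s1, s5}; δ(s1,q) = {s0, s3}; δ(s2,q) = {s2, s4}; δ(s3,q) = {s2, s3, s4, s5}; δ(s4,q) = {s1}; δ(s5,q) = {s0, s1, s3, s4, s5}.
Union: {s0, s1, s2, s3, s4, s5}.
After q: {s0, s1, s2, s3, s4, s5}.

{s0, s1, s2, s3, s4, s5}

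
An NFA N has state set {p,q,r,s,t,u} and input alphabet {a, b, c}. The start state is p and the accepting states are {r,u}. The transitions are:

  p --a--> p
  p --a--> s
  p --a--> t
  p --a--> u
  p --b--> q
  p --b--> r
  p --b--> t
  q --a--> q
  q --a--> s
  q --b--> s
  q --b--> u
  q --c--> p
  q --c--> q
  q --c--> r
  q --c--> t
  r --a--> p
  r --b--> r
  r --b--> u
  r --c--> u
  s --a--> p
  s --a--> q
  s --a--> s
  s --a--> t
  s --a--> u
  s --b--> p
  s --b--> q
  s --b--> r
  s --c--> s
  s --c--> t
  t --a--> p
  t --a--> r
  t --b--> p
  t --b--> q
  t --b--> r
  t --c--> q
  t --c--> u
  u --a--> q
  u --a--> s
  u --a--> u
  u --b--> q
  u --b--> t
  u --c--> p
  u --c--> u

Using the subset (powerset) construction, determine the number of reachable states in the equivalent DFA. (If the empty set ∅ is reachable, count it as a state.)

Start state of the DFA: {p}.
{p} --a--> {p,s,t,u}  [new]
{p} --b--> {q,r,t}  [new]
{p} --c--> ∅  [new]
{p,s,t,u} --a--> {p,q,r,s,t,u}  [new]
{p,s,t,u} --b--> {p,q,r,t}  [new]
{p,s,t,u} --c--> {p,q,s,t,u}  [new]
{q,r,t} --a--> {p,q,r,s}  [new]
{q,r,t} --b--> {p,q,r,s,u}  [new]
{q,r,t} --c--> {p,q,r,t,u}  [new]
∅ --a--> ∅  [seen]
∅ --b--> ∅  [seen]
∅ --c--> ∅  [seen]
{p,q,r,s,t,u} --a--> {p,q,r,s,t,u}  [seen]
{p,q,r,s,t,u} --b--> {p,q,r,s,t,u}  [seen]
{p,q,r,s,t,u} --c--> {p,q,r,s,t,u}  [seen]
{p,q,r,t} --a--> {p,q,r,s,t,u}  [seen]
{p,q,r,t} --b--> {p,q,r,s,t,u}  [seen]
{p,q,r,t} --c--> {p,q,r,t,u}  [seen]
{p,q,s,t,u} --a--> {p,q,r,s,t,u}  [seen]
{p,q,s,t,u} --b--> {p,q,r,s,t,u}  [seen]
{p,q,s,t,u} --c--> {p,q,r,s,t,u}  [seen]
{p,q,r,s} --a--> {p,q,s,t,u}  [seen]
{p,q,r,s} --b--> {p,q,r,s,t,u}  [seen]
{p,q,r,s} --c--> {p,q,r,s,t,u}  [seen]
{p,q,r,s,u} --a--> {p,q,s,t,u}  [seen]
{p,q,r,s,u} --b--> {p,q,r,s,t,u}  [seen]
{p,q,r,s,u} --c--> {p,q,r,s,t,u}  [seen]
{p,q,r,t,u} --a--> {p,q,r,s,t,u}  [seen]
{p,q,r,t,u} --b--> {p,q,r,s,t,u}  [seen]
{p,q,r,t,u} --c--> {p,q,r,t,u}  [seen]
Reachable DFA states: {p}, {p,s,t,u}, {q,r,t}, ∅, {p,q,r,s,t,u}, {p,q,r,t}, {p,q,s,t,u}, {p,q,r,s}, {p,q,r,s,u}, {p,q,r,t,u}.

10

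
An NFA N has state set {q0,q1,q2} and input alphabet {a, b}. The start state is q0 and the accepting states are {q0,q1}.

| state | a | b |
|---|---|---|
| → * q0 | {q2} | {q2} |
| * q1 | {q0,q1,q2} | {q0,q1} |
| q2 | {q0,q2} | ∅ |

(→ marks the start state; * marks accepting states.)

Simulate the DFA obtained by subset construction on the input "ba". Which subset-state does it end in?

{q0,q2}

Start: {q0}.
δ(q0,b) = {q2}.
Union: {q2}.
After b: {q2}.
δ(q2,a) = {q0,q2}.
Union: {q0,q2}.
After a: {q0,q2}.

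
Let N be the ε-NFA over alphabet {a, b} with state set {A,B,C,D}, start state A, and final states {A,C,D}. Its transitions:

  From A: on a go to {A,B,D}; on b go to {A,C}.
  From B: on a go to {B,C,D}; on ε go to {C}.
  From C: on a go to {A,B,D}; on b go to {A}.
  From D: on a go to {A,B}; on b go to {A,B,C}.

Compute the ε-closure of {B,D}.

Begin with {B,D}.
B →ε {C}; add C.
ε-closure = {B,C,D}.

{B,C,D}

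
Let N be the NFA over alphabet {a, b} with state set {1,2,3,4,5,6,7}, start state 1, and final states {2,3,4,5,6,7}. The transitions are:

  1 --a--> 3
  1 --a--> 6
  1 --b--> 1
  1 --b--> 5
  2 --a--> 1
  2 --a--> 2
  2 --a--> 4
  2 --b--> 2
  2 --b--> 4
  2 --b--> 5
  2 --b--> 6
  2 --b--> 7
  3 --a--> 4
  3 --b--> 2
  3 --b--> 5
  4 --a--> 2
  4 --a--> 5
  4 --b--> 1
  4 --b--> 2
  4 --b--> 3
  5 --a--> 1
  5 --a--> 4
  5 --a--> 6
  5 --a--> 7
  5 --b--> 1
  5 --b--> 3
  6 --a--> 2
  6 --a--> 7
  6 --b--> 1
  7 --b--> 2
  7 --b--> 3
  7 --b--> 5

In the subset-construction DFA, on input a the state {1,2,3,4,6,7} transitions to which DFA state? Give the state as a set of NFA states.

{1,2,3,4,5,6,7}

δ(1,a) = {3,6}; δ(2,a) = {1,2,4}; δ(3,a) = {4}; δ(4,a) = {2,5}; δ(6,a) = {2,7}; δ(7,a) = ∅.
Union: {1,2,3,4,5,6,7}.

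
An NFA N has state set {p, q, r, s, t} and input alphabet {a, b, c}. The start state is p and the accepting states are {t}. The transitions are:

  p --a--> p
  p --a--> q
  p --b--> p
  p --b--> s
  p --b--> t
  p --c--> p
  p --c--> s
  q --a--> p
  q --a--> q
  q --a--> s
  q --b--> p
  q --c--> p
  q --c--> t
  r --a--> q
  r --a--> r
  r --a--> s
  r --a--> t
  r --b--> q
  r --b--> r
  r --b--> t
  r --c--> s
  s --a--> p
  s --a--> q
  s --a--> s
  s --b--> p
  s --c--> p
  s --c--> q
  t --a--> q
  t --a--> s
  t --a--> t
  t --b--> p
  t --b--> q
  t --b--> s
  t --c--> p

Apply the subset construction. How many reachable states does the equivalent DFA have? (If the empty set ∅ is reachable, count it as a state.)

6

Start state of the DFA: {p}.
{p} --a--> {p, q}  [new]
{p} --b--> {p, s, t}  [new]
{p} --c--> {p, s}  [new]
{p, q} --a--> {p, q, s}  [new]
{p, q} --b--> {p, s, t}  [seen]
{p, q} --c--> {p, s, t}  [seen]
{p, s, t} --a--> {p, q, s, t}  [new]
{p, s, t} --b--> {p, q, s, t}  [seen]
{p, s, t} --c--> {p, q, s}  [seen]
{p, s} --a--> {p, q, s}  [seen]
{p, s} --b--> {p, s, t}  [seen]
{p, s} --c--> {p, q, s}  [seen]
{p, q, s} --a--> {p, q, s}  [seen]
{p, q, s} --b--> {p, s, t}  [seen]
{p, q, s} --c--> {p, q, s, t}  [seen]
{p, q, s, t} --a--> {p, q, s, t}  [seen]
{p, q, s, t} --b--> {p, q, s, t}  [seen]
{p, q, s, t} --c--> {p, q, s, t}  [seen]
Reachable DFA states: {p}, {p, q}, {p, s, t}, {p, s}, {p, q, s}, {p, q, s, t}.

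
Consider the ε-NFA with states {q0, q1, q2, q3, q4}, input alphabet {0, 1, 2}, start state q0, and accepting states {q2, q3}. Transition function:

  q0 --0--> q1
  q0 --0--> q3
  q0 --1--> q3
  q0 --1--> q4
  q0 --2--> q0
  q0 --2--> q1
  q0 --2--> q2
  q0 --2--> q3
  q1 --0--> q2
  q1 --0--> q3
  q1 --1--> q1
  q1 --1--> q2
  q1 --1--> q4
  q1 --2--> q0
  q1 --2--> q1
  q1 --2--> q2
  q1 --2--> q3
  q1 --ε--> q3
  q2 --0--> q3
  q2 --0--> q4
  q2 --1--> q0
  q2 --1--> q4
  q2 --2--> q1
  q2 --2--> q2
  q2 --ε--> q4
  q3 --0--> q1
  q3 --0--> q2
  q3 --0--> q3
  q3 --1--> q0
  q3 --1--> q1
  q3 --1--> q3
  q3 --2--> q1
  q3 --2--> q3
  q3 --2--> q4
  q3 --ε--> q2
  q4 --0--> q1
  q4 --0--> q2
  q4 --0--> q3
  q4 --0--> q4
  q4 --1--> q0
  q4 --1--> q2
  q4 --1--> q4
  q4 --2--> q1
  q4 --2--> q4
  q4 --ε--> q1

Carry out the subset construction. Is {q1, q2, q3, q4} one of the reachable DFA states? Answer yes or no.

yes

Start state of the DFA: {q0} (ε-closure of the NFA start).
{q0} --0--> {q1, q2, q3, q4}  [new]
{q0} --1--> {q1, q2, q3, q4}  [seen]
{q0} --2--> {q0, q1, q2, q3, q4}  [new]
{q1, q2, q3, q4} --0--> {q1, q2, q3, q4}  [seen]
{q1, q2, q3, q4} --1--> {q0, q1, q2, q3, q4}  [seen]
{q1, q2, q3, q4} --2--> {q0, q1, q2, q3, q4}  [seen]
{q0, q1, q2, q3, q4} --0--> {q1, q2, q3, q4}  [seen]
{q0, q1, q2, q3, q4} --1--> {q0, q1, q2, q3, q4}  [seen]
{q0, q1, q2, q3, q4} --2--> {q0, q1, q2, q3, q4}  [seen]
Reachable DFA states: {q0}, {q1, q2, q3, q4}, {q0, q1, q2, q3, q4}.
{q1, q2, q3, q4} is among them.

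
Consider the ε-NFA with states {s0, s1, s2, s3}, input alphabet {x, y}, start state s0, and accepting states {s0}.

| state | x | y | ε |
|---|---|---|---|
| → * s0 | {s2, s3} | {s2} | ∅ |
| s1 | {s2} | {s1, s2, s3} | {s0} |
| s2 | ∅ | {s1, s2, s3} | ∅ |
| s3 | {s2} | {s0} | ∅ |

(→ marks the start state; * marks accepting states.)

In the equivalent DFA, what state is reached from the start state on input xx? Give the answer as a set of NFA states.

Start: {s0}.
δ(s0,x) = {s2, s3}.
Union: {s2, s3}.
After x: {s2, s3}.
δ(s2,x) = ∅; δ(s3,x) = {s2}.
Union: {s2}.
After x: {s2}.

{s2}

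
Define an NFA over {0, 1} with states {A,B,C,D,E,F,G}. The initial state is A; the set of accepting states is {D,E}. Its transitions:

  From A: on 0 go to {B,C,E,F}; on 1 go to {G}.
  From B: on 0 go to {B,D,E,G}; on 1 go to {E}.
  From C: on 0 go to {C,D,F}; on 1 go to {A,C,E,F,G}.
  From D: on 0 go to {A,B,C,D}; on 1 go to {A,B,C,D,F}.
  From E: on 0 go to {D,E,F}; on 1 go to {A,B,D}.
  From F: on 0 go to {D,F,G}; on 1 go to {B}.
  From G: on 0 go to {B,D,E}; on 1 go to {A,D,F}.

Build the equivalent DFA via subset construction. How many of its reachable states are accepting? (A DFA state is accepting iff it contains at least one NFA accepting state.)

Start state of the DFA: {A}.
{A} --0--> {B,C,E,F}  [new]
{A} --1--> {G}  [new]
{B,C,E,F} --0--> {B,C,D,E,F,G}  [new]
{B,C,E,F} --1--> {A,B,C,D,E,F,G}  [new]
{G} --0--> {B,D,E}  [new]
{G} --1--> {A,D,F}  [new]
{B,C,D,E,F,G} --0--> {A,B,C,D,E,F,G}  [seen]
{B,C,D,E,F,G} --1--> {A,B,C,D,E,F,G}  [seen]
{A,B,C,D,E,F,G} --0--> {A,B,C,D,E,F,G}  [seen]
{A,B,C,D,E,F,G} --1--> {A,B,C,D,E,F,G}  [seen]
{B,D,E} --0--> {A,B,C,D,E,F,G}  [seen]
{B,D,E} --1--> {A,B,C,D,E,F}  [new]
{A,D,F} --0--> {A,B,C,D,E,F,G}  [seen]
{A,D,F} --1--> {A,B,C,D,F,G}  [new]
{A,B,C,D,E,F} --0--> {A,B,C,D,E,F,G}  [seen]
{A,B,C,D,E,F} --1--> {A,B,C,D,E,F,G}  [seen]
{A,B,C,D,F,G} --0--> {A,B,C,D,E,F,G}  [seen]
{A,B,C,D,F,G} --1--> {A,B,C,D,E,F,G}  [seen]
Reachable DFA states: {A}, {B,C,E,F}, {G}, {B,C,D,E,F,G}, {A,B,C,D,E,F,G}, {B,D,E}, {A,D,F}, {A,B,C,D,E,F}, {A,B,C,D,F,G}.
Accepting DFA states (contain an NFA accepting state): {B,C,E,F}, {B,C,D,E,F,G}, {A,B,C,D,E,F,G}, {B,D,E}, {A,D,F}, {A,B,C,D,E,F}, {A,B,C,D,F,G}.

7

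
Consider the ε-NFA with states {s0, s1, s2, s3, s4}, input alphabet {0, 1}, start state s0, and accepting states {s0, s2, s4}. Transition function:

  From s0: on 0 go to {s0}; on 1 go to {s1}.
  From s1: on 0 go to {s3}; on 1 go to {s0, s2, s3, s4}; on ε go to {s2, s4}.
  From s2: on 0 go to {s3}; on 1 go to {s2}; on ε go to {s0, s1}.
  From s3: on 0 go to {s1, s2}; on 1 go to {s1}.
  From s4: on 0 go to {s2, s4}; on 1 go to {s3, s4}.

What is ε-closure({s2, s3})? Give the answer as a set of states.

Begin with {s2, s3}.
s2 →ε {s0, s1}; add s0, s1.
s1 →ε {s2, s4}; add s4.
ε-closure = {s0, s1, s2, s3, s4}.

{s0, s1, s2, s3, s4}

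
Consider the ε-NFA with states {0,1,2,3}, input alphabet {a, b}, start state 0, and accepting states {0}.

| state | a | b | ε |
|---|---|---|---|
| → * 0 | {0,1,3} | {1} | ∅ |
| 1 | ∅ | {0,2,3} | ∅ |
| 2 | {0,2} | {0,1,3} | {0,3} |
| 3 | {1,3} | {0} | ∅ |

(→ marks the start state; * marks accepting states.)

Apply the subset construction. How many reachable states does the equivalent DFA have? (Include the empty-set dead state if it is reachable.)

Start state of the DFA: {0} (ε-closure of the NFA start).
{0} --a--> {0,1,3}  [new]
{0} --b--> {1}  [new]
{0,1,3} --a--> {0,1,3}  [seen]
{0,1,3} --b--> {0,1,2,3}  [new]
{1} --a--> ∅  [new]
{1} --b--> {0,2,3}  [new]
{0,1,2,3} --a--> {0,1,2,3}  [seen]
{0,1,2,3} --b--> {0,1,2,3}  [seen]
∅ --a--> ∅  [seen]
∅ --b--> ∅  [seen]
{0,2,3} --a--> {0,1,2,3}  [seen]
{0,2,3} --b--> {0,1,3}  [seen]
Reachable DFA states: {0}, {0,1,3}, {1}, {0,1,2,3}, ∅, {0,2,3}.

6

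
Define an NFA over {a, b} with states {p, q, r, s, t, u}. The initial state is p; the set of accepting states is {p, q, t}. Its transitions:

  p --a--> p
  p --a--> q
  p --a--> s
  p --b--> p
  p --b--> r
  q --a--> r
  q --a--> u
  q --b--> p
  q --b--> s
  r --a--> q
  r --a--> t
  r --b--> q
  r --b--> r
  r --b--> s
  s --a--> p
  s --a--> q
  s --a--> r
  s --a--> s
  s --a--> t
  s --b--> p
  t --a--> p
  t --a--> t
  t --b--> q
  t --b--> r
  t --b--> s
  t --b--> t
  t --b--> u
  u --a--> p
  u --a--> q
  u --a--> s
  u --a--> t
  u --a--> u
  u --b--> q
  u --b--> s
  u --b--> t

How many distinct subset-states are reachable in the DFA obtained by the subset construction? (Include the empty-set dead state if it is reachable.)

Start state of the DFA: {p}.
{p} --a--> {p, q, s}  [new]
{p} --b--> {p, r}  [new]
{p, q, s} --a--> {p, q, r, s, t, u}  [new]
{p, q, s} --b--> {p, r, s}  [new]
{p, r} --a--> {p, q, s, t}  [new]
{p, r} --b--> {p, q, r, s}  [new]
{p, q, r, s, t, u} --a--> {p, q, r, s, t, u}  [seen]
{p, q, r, s, t, u} --b--> {p, q, r, s, t, u}  [seen]
{p, r, s} --a--> {p, q, r, s, t}  [new]
{p, r, s} --b--> {p, q, r, s}  [seen]
{p, q, s, t} --a--> {p, q, r, s, t, u}  [seen]
{p, q, s, t} --b--> {p, q, r, s, t, u}  [seen]
{p, q, r, s} --a--> {p, q, r, s, t, u}  [seen]
{p, q, r, s} --b--> {p, q, r, s}  [seen]
{p, q, r, s, t} --a--> {p, q, r, s, t, u}  [seen]
{p, q, r, s, t} --b--> {p, q, r, s, t, u}  [seen]
Reachable DFA states: {p}, {p, q, s}, {p, r}, {p, q, r, s, t, u}, {p, r, s}, {p, q, s, t}, {p, q, r, s}, {p, q, r, s, t}.

8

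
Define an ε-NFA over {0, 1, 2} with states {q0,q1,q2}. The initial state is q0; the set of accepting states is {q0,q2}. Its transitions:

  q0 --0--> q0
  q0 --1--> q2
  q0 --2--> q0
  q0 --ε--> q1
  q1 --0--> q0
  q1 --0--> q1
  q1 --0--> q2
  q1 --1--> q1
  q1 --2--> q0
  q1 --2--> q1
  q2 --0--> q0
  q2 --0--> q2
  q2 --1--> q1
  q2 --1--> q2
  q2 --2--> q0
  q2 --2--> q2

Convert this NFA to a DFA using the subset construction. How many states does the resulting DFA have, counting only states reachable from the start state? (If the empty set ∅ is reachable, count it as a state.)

Start state of the DFA: {q0,q1} (ε-closure of the NFA start).
{q0,q1} --0--> {q0,q1,q2}  [new]
{q0,q1} --1--> {q1,q2}  [new]
{q0,q1} --2--> {q0,q1}  [seen]
{q0,q1,q2} --0--> {q0,q1,q2}  [seen]
{q0,q1,q2} --1--> {q1,q2}  [seen]
{q0,q1,q2} --2--> {q0,q1,q2}  [seen]
{q1,q2} --0--> {q0,q1,q2}  [seen]
{q1,q2} --1--> {q1,q2}  [seen]
{q1,q2} --2--> {q0,q1,q2}  [seen]
Reachable DFA states: {q0,q1}, {q0,q1,q2}, {q1,q2}.

3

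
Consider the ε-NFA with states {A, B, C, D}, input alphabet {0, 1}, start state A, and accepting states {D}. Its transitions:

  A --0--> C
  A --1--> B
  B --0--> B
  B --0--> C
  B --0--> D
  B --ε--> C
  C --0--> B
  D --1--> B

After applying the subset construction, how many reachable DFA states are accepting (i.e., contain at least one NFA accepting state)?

1

Start state of the DFA: {A} (ε-closure of the NFA start).
{A} --0--> {C}  [new]
{A} --1--> {B, C}  [new]
{C} --0--> {B, C}  [seen]
{C} --1--> ∅  [new]
{B, C} --0--> {B, C, D}  [new]
{B, C} --1--> ∅  [seen]
∅ --0--> ∅  [seen]
∅ --1--> ∅  [seen]
{B, C, D} --0--> {B, C, D}  [seen]
{B, C, D} --1--> {B, C}  [seen]
Reachable DFA states: {A}, {C}, {B, C}, ∅, {B, C, D}.
Accepting DFA states (contain an NFA accepting state): {B, C, D}.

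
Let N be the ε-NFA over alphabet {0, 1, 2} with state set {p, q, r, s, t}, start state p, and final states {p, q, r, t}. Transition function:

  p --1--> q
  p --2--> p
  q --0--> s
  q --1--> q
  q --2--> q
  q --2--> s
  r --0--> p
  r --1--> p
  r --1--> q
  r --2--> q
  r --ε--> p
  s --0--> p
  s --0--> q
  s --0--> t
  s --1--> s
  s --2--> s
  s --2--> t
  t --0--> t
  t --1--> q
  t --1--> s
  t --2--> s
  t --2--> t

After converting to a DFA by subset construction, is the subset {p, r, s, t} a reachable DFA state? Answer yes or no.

no

Start state of the DFA: {p} (ε-closure of the NFA start).
{p} --0--> ∅  [new]
{p} --1--> {q}  [new]
{p} --2--> {p}  [seen]
∅ --0--> ∅  [seen]
∅ --1--> ∅  [seen]
∅ --2--> ∅  [seen]
{q} --0--> {s}  [new]
{q} --1--> {q}  [seen]
{q} --2--> {q, s}  [new]
{s} --0--> {p, q, t}  [new]
{s} --1--> {s}  [seen]
{s} --2--> {s, t}  [new]
{q, s} --0--> {p, q, s, t}  [new]
{q, s} --1--> {q, s}  [seen]
{q, s} --2--> {q, s, t}  [new]
{p, q, t} --0--> {s, t}  [seen]
{p, q, t} --1--> {q, s}  [seen]
{p, q, t} --2--> {p, q, s, t}  [seen]
{s, t} --0--> {p, q, t}  [seen]
{s, t} --1--> {q, s}  [seen]
{s, t} --2--> {s, t}  [seen]
{p, q, s, t} --0--> {p, q, s, t}  [seen]
{p, q, s, t} --1--> {q, s}  [seen]
{p, q, s, t} --2--> {p, q, s, t}  [seen]
{q, s, t} --0--> {p, q, s, t}  [seen]
{q, s, t} --1--> {q, s}  [seen]
{q, s, t} --2--> {q, s, t}  [seen]
Reachable DFA states: {p}, ∅, {q}, {s}, {q, s}, {p, q, t}, {s, t}, {p, q, s, t}, {q, s, t}.
{p, r, s, t} is not among them.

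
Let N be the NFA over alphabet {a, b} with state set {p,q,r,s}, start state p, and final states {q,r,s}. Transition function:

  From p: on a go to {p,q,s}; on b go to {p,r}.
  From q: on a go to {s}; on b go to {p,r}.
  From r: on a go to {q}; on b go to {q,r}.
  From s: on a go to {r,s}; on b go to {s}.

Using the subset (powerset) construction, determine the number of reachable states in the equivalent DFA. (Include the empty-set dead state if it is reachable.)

6

Start state of the DFA: {p}.
{p} --a--> {p,q,s}  [new]
{p} --b--> {p,r}  [new]
{p,q,s} --a--> {p,q,r,s}  [new]
{p,q,s} --b--> {p,r,s}  [new]
{p,r} --a--> {p,q,s}  [seen]
{p,r} --b--> {p,q,r}  [new]
{p,q,r,s} --a--> {p,q,r,s}  [seen]
{p,q,r,s} --b--> {p,q,r,s}  [seen]
{p,r,s} --a--> {p,q,r,s}  [seen]
{p,r,s} --b--> {p,q,r,s}  [seen]
{p,q,r} --a--> {p,q,s}  [seen]
{p,q,r} --b--> {p,q,r}  [seen]
Reachable DFA states: {p}, {p,q,s}, {p,r}, {p,q,r,s}, {p,r,s}, {p,q,r}.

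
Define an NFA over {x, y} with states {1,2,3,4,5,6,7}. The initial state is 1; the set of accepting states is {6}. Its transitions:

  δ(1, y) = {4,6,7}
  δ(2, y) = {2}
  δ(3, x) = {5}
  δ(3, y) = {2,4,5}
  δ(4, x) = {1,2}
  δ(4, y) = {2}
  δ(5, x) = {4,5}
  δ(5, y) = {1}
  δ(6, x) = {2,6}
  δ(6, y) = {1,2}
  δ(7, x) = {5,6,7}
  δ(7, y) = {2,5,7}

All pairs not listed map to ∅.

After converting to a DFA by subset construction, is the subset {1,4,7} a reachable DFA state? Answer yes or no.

Start state of the DFA: {1}.
{1} --x--> ∅  [new]
{1} --y--> {4,6,7}  [new]
∅ --x--> ∅  [seen]
∅ --y--> ∅  [seen]
{4,6,7} --x--> {1,2,5,6,7}  [new]
{4,6,7} --y--> {1,2,5,7}  [new]
{1,2,5,6,7} --x--> {2,4,5,6,7}  [new]
{1,2,5,6,7} --y--> {1,2,4,5,6,7}  [new]
{1,2,5,7} --x--> {4,5,6,7}  [new]
{1,2,5,7} --y--> {1,2,4,5,6,7}  [seen]
{2,4,5,6,7} --x--> {1,2,4,5,6,7}  [seen]
{2,4,5,6,7} --y--> {1,2,5,7}  [seen]
{1,2,4,5,6,7} --x--> {1,2,4,5,6,7}  [seen]
{1,2,4,5,6,7} --y--> {1,2,4,5,6,7}  [seen]
{4,5,6,7} --x--> {1,2,4,5,6,7}  [seen]
{4,5,6,7} --y--> {1,2,5,7}  [seen]
Reachable DFA states: {1}, ∅, {4,6,7}, {1,2,5,6,7}, {1,2,5,7}, {2,4,5,6,7}, {1,2,4,5,6,7}, {4,5,6,7}.
{1,4,7} is not among them.

no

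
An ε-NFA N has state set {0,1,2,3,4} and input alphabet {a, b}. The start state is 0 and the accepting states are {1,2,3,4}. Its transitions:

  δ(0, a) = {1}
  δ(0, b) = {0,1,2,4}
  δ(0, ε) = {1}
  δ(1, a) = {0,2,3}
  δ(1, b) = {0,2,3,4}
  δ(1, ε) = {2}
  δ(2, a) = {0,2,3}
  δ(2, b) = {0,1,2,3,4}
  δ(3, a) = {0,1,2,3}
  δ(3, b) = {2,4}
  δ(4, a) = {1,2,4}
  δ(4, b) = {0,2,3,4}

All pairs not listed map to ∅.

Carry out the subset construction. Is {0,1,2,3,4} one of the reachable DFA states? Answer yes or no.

Start state of the DFA: {0,1,2} (ε-closure of the NFA start).
{0,1,2} --a--> {0,1,2,3}  [new]
{0,1,2} --b--> {0,1,2,3,4}  [new]
{0,1,2,3} --a--> {0,1,2,3}  [seen]
{0,1,2,3} --b--> {0,1,2,3,4}  [seen]
{0,1,2,3,4} --a--> {0,1,2,3,4}  [seen]
{0,1,2,3,4} --b--> {0,1,2,3,4}  [seen]
Reachable DFA states: {0,1,2}, {0,1,2,3}, {0,1,2,3,4}.
{0,1,2,3,4} is among them.

yes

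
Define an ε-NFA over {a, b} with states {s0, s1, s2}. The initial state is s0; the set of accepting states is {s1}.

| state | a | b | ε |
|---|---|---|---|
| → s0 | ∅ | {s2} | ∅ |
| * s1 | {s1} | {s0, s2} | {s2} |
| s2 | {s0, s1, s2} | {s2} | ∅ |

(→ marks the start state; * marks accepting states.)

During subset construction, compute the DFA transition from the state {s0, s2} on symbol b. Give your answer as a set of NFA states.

δ(s0,b) = {s2}; δ(s2,b) = {s2}.
Union: {s2}.

{s2}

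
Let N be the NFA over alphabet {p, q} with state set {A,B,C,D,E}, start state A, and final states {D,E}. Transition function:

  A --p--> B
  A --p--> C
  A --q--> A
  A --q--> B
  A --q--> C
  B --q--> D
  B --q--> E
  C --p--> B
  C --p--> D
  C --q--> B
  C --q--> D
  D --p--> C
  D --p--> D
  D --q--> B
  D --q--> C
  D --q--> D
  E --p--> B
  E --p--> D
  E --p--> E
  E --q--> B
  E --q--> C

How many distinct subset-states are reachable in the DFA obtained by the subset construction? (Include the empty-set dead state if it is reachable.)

9

Start state of the DFA: {A}.
{A} --p--> {B,C}  [new]
{A} --q--> {A,B,C}  [new]
{B,C} --p--> {B,D}  [new]
{B,C} --q--> {B,D,E}  [new]
{A,B,C} --p--> {B,C,D}  [new]
{A,B,C} --q--> {A,B,C,D,E}  [new]
{B,D} --p--> {C,D}  [new]
{B,D} --q--> {B,C,D,E}  [new]
{B,D,E} --p--> {B,C,D,E}  [seen]
{B,D,E} --q--> {B,C,D,E}  [seen]
{B,C,D} --p--> {B,C,D}  [seen]
{B,C,D} --q--> {B,C,D,E}  [seen]
{A,B,C,D,E} --p--> {B,C,D,E}  [seen]
{A,B,C,D,E} --q--> {A,B,C,D,E}  [seen]
{C,D} --p--> {B,C,D}  [seen]
{C,D} --q--> {B,C,D}  [seen]
{B,C,D,E} --p--> {B,C,D,E}  [seen]
{B,C,D,E} --q--> {B,C,D,E}  [seen]
Reachable DFA states: {A}, {B,C}, {A,B,C}, {B,D}, {B,D,E}, {B,C,D}, {A,B,C,D,E}, {C,D}, {B,C,D,E}.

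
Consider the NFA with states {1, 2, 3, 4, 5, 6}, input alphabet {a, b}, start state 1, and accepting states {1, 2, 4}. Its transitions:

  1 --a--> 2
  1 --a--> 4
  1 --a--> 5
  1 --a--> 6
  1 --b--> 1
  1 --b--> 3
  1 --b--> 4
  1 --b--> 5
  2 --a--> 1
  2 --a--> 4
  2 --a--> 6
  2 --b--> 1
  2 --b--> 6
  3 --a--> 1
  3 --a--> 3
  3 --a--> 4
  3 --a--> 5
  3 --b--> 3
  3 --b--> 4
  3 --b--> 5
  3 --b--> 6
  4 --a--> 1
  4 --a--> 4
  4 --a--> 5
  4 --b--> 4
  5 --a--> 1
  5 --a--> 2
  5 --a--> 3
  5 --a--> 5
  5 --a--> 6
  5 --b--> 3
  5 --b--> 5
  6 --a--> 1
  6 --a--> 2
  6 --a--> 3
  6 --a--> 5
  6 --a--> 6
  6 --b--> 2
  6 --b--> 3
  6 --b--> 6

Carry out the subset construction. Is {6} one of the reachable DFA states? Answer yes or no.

Start state of the DFA: {1}.
{1} --a--> {2, 4, 5, 6}  [new]
{1} --b--> {1, 3, 4, 5}  [new]
{2, 4, 5, 6} --a--> {1, 2, 3, 4, 5, 6}  [new]
{2, 4, 5, 6} --b--> {1, 2, 3, 4, 5, 6}  [seen]
{1, 3, 4, 5} --a--> {1, 2, 3, 4, 5, 6}  [seen]
{1, 3, 4, 5} --b--> {1, 3, 4, 5, 6}  [new]
{1, 2, 3, 4, 5, 6} --a--> {1, 2, 3, 4, 5, 6}  [seen]
{1, 2, 3, 4, 5, 6} --b--> {1, 2, 3, 4, 5, 6}  [seen]
{1, 3, 4, 5, 6} --a--> {1, 2, 3, 4, 5, 6}  [seen]
{1, 3, 4, 5, 6} --b--> {1, 2, 3, 4, 5, 6}  [seen]
Reachable DFA states: {1}, {2, 4, 5, 6}, {1, 3, 4, 5}, {1, 2, 3, 4, 5, 6}, {1, 3, 4, 5, 6}.
{6} is not among them.

no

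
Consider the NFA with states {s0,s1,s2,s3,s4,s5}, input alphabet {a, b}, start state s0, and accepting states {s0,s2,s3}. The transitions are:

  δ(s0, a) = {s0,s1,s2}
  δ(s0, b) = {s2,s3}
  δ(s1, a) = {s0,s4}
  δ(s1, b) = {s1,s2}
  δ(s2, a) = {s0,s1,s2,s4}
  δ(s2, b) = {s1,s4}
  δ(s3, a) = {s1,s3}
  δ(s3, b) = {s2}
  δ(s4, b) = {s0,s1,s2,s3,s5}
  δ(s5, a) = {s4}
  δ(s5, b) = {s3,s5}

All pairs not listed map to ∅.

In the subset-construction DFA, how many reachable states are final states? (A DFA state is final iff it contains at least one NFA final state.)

8

Start state of the DFA: {s0}.
{s0} --a--> {s0,s1,s2}  [new]
{s0} --b--> {s2,s3}  [new]
{s0,s1,s2} --a--> {s0,s1,s2,s4}  [new]
{s0,s1,s2} --b--> {s1,s2,s3,s4}  [new]
{s2,s3} --a--> {s0,s1,s2,s3,s4}  [new]
{s2,s3} --b--> {s1,s2,s4}  [new]
{s0,s1,s2,s4} --a--> {s0,s1,s2,s4}  [seen]
{s0,s1,s2,s4} --b--> {s0,s1,s2,s3,s4,s5}  [new]
{s1,s2,s3,s4} --a--> {s0,s1,s2,s3,s4}  [seen]
{s1,s2,s3,s4} --b--> {s0,s1,s2,s3,s4,s5}  [seen]
{s0,s1,s2,s3,s4} --a--> {s0,s1,s2,s3,s4}  [seen]
{s0,s1,s2,s3,s4} --b--> {s0,s1,s2,s3,s4,s5}  [seen]
{s1,s2,s4} --a--> {s0,s1,s2,s4}  [seen]
{s1,s2,s4} --b--> {s0,s1,s2,s3,s4,s5}  [seen]
{s0,s1,s2,s3,s4,s5} --a--> {s0,s1,s2,s3,s4}  [seen]
{s0,s1,s2,s3,s4,s5} --b--> {s0,s1,s2,s3,s4,s5}  [seen]
Reachable DFA states: {s0}, {s0,s1,s2}, {s2,s3}, {s0,s1,s2,s4}, {s1,s2,s3,s4}, {s0,s1,s2,s3,s4}, {s1,s2,s4}, {s0,s1,s2,s3,s4,s5}.
Accepting DFA states (contain an NFA accepting state): {s0}, {s0,s1,s2}, {s2,s3}, {s0,s1,s2,s4}, {s1,s2,s3,s4}, {s0,s1,s2,s3,s4}, {s1,s2,s4}, {s0,s1,s2,s3,s4,s5}.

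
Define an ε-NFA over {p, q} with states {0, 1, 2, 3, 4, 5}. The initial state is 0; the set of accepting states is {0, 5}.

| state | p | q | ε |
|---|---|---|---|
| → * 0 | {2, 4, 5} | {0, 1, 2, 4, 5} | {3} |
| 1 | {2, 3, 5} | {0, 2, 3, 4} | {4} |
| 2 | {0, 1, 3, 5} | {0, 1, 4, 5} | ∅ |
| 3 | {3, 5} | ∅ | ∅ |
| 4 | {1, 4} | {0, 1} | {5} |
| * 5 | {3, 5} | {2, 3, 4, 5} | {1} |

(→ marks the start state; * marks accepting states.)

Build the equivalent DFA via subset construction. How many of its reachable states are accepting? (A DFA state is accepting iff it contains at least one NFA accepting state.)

3

Start state of the DFA: {0, 3} (ε-closure of the NFA start).
{0, 3} --p--> {1, 2, 3, 4, 5}  [new]
{0, 3} --q--> {0, 1, 2, 3, 4, 5}  [new]
{1, 2, 3, 4, 5} --p--> {0, 1, 2, 3, 4, 5}  [seen]
{1, 2, 3, 4, 5} --q--> {0, 1, 2, 3, 4, 5}  [seen]
{0, 1, 2, 3, 4, 5} --p--> {0, 1, 2, 3, 4, 5}  [seen]
{0, 1, 2, 3, 4, 5} --q--> {0, 1, 2, 3, 4, 5}  [seen]
Reachable DFA states: {0, 3}, {1, 2, 3, 4, 5}, {0, 1, 2, 3, 4, 5}.
Accepting DFA states (contain an NFA accepting state): {0, 3}, {1, 2, 3, 4, 5}, {0, 1, 2, 3, 4, 5}.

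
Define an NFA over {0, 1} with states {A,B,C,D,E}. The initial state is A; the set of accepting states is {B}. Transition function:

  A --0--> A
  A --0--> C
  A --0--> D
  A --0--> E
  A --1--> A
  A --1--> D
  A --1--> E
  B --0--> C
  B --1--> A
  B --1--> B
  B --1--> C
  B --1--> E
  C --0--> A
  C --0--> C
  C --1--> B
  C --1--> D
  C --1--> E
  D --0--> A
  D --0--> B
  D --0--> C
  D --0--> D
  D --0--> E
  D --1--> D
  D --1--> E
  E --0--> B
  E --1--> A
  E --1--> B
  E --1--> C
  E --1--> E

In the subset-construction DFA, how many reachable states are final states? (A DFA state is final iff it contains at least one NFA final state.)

Start state of the DFA: {A}.
{A} --0--> {A,C,D,E}  [new]
{A} --1--> {A,D,E}  [new]
{A,C,D,E} --0--> {A,B,C,D,E}  [new]
{A,C,D,E} --1--> {A,B,C,D,E}  [seen]
{A,D,E} --0--> {A,B,C,D,E}  [seen]
{A,D,E} --1--> {A,B,C,D,E}  [seen]
{A,B,C,D,E} --0--> {A,B,C,D,E}  [seen]
{A,B,C,D,E} --1--> {A,B,C,D,E}  [seen]
Reachable DFA states: {A}, {A,C,D,E}, {A,D,E}, {A,B,C,D,E}.
Accepting DFA states (contain an NFA accepting state): {A,B,C,D,E}.

1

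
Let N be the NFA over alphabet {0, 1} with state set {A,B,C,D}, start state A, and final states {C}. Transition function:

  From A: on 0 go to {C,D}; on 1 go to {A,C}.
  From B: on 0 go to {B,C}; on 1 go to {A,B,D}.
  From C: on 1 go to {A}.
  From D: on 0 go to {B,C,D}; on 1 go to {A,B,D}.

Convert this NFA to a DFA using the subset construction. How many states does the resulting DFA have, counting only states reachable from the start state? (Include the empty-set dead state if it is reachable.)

6

Start state of the DFA: {A}.
{A} --0--> {C,D}  [new]
{A} --1--> {A,C}  [new]
{C,D} --0--> {B,C,D}  [new]
{C,D} --1--> {A,B,D}  [new]
{A,C} --0--> {C,D}  [seen]
{A,C} --1--> {A,C}  [seen]
{B,C,D} --0--> {B,C,D}  [seen]
{B,C,D} --1--> {A,B,D}  [seen]
{A,B,D} --0--> {B,C,D}  [seen]
{A,B,D} --1--> {A,B,C,D}  [new]
{A,B,C,D} --0--> {B,C,D}  [seen]
{A,B,C,D} --1--> {A,B,C,D}  [seen]
Reachable DFA states: {A}, {C,D}, {A,C}, {B,C,D}, {A,B,D}, {A,B,C,D}.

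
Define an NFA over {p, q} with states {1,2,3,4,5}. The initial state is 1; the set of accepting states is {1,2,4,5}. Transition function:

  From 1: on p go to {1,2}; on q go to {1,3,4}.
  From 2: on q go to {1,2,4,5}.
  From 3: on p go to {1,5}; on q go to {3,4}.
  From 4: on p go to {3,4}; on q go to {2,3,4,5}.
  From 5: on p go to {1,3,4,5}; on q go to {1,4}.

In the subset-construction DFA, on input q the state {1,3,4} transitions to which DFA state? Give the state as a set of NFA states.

δ(1,q) = {1,3,4}; δ(3,q) = {3,4}; δ(4,q) = {2,3,4,5}.
Union: {1,2,3,4,5}.

{1,2,3,4,5}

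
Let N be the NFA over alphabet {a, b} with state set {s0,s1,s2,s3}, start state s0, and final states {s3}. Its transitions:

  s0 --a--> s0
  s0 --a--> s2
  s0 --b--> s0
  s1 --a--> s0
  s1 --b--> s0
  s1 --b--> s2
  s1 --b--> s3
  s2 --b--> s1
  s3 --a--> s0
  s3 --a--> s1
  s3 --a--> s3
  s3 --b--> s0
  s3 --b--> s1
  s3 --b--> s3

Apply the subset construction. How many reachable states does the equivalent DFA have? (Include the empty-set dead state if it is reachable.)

Start state of the DFA: {s0}.
{s0} --a--> {s0,s2}  [new]
{s0} --b--> {s0}  [seen]
{s0,s2} --a--> {s0,s2}  [seen]
{s0,s2} --b--> {s0,s1}  [new]
{s0,s1} --a--> {s0,s2}  [seen]
{s0,s1} --b--> {s0,s2,s3}  [new]
{s0,s2,s3} --a--> {s0,s1,s2,s3}  [new]
{s0,s2,s3} --b--> {s0,s1,s3}  [new]
{s0,s1,s2,s3} --a--> {s0,s1,s2,s3}  [seen]
{s0,s1,s2,s3} --b--> {s0,s1,s2,s3}  [seen]
{s0,s1,s3} --a--> {s0,s1,s2,s3}  [seen]
{s0,s1,s3} --b--> {s0,s1,s2,s3}  [seen]
Reachable DFA states: {s0}, {s0,s2}, {s0,s1}, {s0,s2,s3}, {s0,s1,s2,s3}, {s0,s1,s3}.

6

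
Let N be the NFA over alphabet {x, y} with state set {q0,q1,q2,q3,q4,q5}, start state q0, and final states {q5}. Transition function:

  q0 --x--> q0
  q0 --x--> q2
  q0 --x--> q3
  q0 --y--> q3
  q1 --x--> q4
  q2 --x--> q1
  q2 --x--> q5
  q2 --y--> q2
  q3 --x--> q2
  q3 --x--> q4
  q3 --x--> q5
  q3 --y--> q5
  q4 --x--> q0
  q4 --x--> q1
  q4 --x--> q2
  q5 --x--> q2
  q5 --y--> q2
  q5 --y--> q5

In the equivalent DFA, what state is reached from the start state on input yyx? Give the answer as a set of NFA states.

Start: {q0}.
δ(q0,y) = {q3}.
Union: {q3}.
After y: {q3}.
δ(q3,y) = {q5}.
Union: {q5}.
After y: {q5}.
δ(q5,x) = {q2}.
Union: {q2}.
After x: {q2}.

{q2}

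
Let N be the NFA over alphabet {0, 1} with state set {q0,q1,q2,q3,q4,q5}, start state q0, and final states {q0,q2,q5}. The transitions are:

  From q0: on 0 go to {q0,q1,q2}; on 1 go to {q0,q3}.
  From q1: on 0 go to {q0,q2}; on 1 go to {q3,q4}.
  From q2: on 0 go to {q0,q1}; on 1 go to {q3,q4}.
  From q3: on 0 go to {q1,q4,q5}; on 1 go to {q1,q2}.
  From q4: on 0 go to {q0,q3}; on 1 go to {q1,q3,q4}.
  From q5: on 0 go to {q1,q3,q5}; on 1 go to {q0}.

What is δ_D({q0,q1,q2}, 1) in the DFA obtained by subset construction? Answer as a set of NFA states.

δ(q0,1) = {q0,q3}; δ(q1,1) = {q3,q4}; δ(q2,1) = {q3,q4}.
Union: {q0,q3,q4}.

{q0,q3,q4}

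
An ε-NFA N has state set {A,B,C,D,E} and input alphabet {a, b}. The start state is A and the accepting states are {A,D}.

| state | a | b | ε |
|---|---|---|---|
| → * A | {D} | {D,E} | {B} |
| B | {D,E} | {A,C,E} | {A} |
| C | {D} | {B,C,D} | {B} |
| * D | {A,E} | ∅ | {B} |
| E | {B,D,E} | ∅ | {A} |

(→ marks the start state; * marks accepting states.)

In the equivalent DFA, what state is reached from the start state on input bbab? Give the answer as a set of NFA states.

{A,B,C,D,E}

Start: {A,B}.
δ(A,b) = {D,E}; δ(B,b) = {A,C,E}.
Union: {A,C,D,E}.
ε-closure gives {A,B,C,D,E}.
After b: {A,B,C,D,E}.
δ(A,b) = {D,E}; δ(B,b) = {A,C,E}; δ(C,b) = {B,C,D}; δ(D,b) = ∅; δ(E,b) = ∅.
Union: {A,B,C,D,E}.
After b: {A,B,C,D,E}.
δ(A,a) = {D}; δ(B,a) = {D,E}; δ(C,a) = {D}; δ(D,a) = {A,E}; δ(E,a) = {B,D,E}.
Union: {A,B,D,E}.
After a: {A,B,D,E}.
δ(A,b) = {D,E}; δ(B,b) = {A,C,E}; δ(D,b) = ∅; δ(E,b) = ∅.
Union: {A,C,D,E}.
ε-closure gives {A,B,C,D,E}.
After b: {A,B,C,D,E}.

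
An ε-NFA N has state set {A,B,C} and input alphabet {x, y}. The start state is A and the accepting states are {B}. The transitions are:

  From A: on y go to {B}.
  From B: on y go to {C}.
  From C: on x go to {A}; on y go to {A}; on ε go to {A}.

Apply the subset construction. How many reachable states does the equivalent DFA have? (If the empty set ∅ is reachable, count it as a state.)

Start state of the DFA: {A} (ε-closure of the NFA start).
{A} --x--> ∅  [new]
{A} --y--> {B}  [new]
∅ --x--> ∅  [seen]
∅ --y--> ∅  [seen]
{B} --x--> ∅  [seen]
{B} --y--> {A,C}  [new]
{A,C} --x--> {A}  [seen]
{A,C} --y--> {A,B}  [new]
{A,B} --x--> ∅  [seen]
{A,B} --y--> {A,B,C}  [new]
{A,B,C} --x--> {A}  [seen]
{A,B,C} --y--> {A,B,C}  [seen]
Reachable DFA states: {A}, ∅, {B}, {A,C}, {A,B}, {A,B,C}.

6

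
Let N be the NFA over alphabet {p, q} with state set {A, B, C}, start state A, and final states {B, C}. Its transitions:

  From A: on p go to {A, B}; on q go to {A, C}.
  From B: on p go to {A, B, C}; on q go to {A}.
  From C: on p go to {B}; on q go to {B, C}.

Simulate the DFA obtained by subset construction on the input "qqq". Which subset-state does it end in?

Start: {A}.
δ(A,q) = {A, C}.
Union: {A, C}.
After q: {A, C}.
δ(A,q) = {A, C}; δ(C,q) = {B, C}.
Union: {A, B, C}.
After q: {A, B, C}.
δ(A,q) = {A, C}; δ(B,q) = {A}; δ(C,q) = {B, C}.
Union: {A, B, C}.
After q: {A, B, C}.

{A, B, C}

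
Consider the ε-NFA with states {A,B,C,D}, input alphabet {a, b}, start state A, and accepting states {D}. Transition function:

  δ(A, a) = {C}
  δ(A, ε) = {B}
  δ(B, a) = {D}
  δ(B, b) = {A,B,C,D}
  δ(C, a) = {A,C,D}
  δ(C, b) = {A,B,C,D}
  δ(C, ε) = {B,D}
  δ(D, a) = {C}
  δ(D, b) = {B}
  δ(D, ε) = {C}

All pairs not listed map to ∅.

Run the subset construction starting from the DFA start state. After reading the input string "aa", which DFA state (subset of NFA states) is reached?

{A,B,C,D}

Start: {A,B}.
δ(A,a) = {C}; δ(B,a) = {D}.
Union: {C,D}.
ε-closure gives {B,C,D}.
After a: {B,C,D}.
δ(B,a) = {D}; δ(C,a) = {A,C,D}; δ(D,a) = {C}.
Union: {A,C,D}.
ε-closure gives {A,B,C,D}.
After a: {A,B,C,D}.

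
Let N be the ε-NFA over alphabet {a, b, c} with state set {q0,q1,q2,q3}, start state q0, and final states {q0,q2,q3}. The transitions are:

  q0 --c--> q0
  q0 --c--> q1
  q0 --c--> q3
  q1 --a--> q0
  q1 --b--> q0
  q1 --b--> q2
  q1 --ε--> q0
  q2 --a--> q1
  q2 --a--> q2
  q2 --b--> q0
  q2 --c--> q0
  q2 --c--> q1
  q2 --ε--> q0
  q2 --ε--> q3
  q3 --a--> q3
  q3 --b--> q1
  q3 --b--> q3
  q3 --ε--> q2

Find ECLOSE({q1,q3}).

{q0,q1,q2,q3}

Begin with {q1,q3}.
q1 →ε {q0}; add q0.
q3 →ε {q2}; add q2.
ε-closure = {q0,q1,q2,q3}.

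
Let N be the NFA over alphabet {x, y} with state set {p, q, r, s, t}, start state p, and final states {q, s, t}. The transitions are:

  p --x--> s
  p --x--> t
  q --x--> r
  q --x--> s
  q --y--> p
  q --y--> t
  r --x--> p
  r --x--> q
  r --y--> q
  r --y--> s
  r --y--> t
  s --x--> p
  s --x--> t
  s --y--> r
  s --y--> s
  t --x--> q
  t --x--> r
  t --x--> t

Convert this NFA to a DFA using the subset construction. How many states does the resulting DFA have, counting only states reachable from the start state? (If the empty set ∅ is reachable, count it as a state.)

11

Start state of the DFA: {p}.
{p} --x--> {s, t}  [new]
{p} --y--> ∅  [new]
{s, t} --x--> {p, q, r, t}  [new]
{s, t} --y--> {r, s}  [new]
∅ --x--> ∅  [seen]
∅ --y--> ∅  [seen]
{p, q, r, t} --x--> {p, q, r, s, t}  [new]
{p, q, r, t} --y--> {p, q, s, t}  [new]
{r, s} --x--> {p, q, t}  [new]
{r, s} --y--> {q, r, s, t}  [new]
{p, q, r, s, t} --x--> {p, q, r, s, t}  [seen]
{p, q, r, s, t} --y--> {p, q, r, s, t}  [seen]
{p, q, s, t} --x--> {p, q, r, s, t}  [seen]
{p, q, s, t} --y--> {p, r, s, t}  [new]
{p, q, t} --x--> {q, r, s, t}  [seen]
{p, q, t} --y--> {p, t}  [new]
{q, r, s, t} --x--> {p, q, r, s, t}  [seen]
{q, r, s, t} --y--> {p, q, r, s, t}  [seen]
{p, r, s, t} --x--> {p, q, r, s, t}  [seen]
{p, r, s, t} --y--> {q, r, s, t}  [seen]
{p, t} --x--> {q, r, s, t}  [seen]
{p, t} --y--> ∅  [seen]
Reachable DFA states: {p}, {s, t}, ∅, {p, q, r, t}, {r, s}, {p, q, r, s, t}, {p, q, s, t}, {p, q, t}, {q, r, s, t}, {p, r, s, t}, {p, t}.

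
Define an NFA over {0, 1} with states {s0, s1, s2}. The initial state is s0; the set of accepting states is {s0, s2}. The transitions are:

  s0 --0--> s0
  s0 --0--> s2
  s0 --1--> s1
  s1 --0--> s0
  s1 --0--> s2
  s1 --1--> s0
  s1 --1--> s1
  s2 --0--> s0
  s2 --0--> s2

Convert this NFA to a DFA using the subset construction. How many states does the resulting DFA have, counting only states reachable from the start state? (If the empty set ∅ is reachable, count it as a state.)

Start state of the DFA: {s0}.
{s0} --0--> {s0, s2}  [new]
{s0} --1--> {s1}  [new]
{s0, s2} --0--> {s0, s2}  [seen]
{s0, s2} --1--> {s1}  [seen]
{s1} --0--> {s0, s2}  [seen]
{s1} --1--> {s0, s1}  [new]
{s0, s1} --0--> {s0, s2}  [seen]
{s0, s1} --1--> {s0, s1}  [seen]
Reachable DFA states: {s0}, {s0, s2}, {s1}, {s0, s1}.

4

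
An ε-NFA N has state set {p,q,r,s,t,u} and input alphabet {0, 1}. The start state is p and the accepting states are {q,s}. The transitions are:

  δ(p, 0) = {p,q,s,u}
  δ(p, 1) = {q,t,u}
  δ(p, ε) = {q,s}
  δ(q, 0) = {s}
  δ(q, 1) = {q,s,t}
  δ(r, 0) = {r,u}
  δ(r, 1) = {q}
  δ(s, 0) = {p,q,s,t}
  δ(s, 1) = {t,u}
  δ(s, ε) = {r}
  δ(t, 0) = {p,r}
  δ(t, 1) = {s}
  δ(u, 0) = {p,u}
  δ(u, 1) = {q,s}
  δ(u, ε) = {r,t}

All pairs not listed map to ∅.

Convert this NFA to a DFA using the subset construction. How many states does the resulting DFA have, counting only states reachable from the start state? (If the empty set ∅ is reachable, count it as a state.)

3

Start state of the DFA: {p,q,r,s} (ε-closure of the NFA start).
{p,q,r,s} --0--> {p,q,r,s,t,u}  [new]
{p,q,r,s} --1--> {q,r,s,t,u}  [new]
{p,q,r,s,t,u} --0--> {p,q,r,s,t,u}  [seen]
{p,q,r,s,t,u} --1--> {q,r,s,t,u}  [seen]
{q,r,s,t,u} --0--> {p,q,r,s,t,u}  [seen]
{q,r,s,t,u} --1--> {q,r,s,t,u}  [seen]
Reachable DFA states: {p,q,r,s}, {p,q,r,s,t,u}, {q,r,s,t,u}.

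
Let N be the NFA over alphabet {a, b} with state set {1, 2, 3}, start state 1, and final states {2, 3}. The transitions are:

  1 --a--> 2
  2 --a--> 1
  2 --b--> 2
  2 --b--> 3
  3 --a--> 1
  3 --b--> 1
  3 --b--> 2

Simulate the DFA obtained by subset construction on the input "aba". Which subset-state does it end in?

Start: {1}.
δ(1,a) = {2}.
Union: {2}.
After a: {2}.
δ(2,b) = {2, 3}.
Union: {2, 3}.
After b: {2, 3}.
δ(2,a) = {1}; δ(3,a) = {1}.
Union: {1}.
After a: {1}.

{1}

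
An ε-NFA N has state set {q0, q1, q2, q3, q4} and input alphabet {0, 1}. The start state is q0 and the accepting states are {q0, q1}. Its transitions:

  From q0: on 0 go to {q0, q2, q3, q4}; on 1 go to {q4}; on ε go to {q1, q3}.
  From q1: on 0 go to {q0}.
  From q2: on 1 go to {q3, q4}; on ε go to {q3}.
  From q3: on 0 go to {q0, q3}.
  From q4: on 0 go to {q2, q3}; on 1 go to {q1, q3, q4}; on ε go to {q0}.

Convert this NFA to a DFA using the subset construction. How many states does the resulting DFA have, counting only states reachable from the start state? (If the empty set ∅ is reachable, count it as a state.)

Start state of the DFA: {q0, q1, q3} (ε-closure of the NFA start).
{q0, q1, q3} --0--> {q0, q1, q2, q3, q4}  [new]
{q0, q1, q3} --1--> {q0, q1, q3, q4}  [new]
{q0, q1, q2, q3, q4} --0--> {q0, q1, q2, q3, q4}  [seen]
{q0, q1, q2, q3, q4} --1--> {q0, q1, q3, q4}  [seen]
{q0, q1, q3, q4} --0--> {q0, q1, q2, q3, q4}  [seen]
{q0, q1, q3, q4} --1--> {q0, q1, q3, q4}  [seen]
Reachable DFA states: {q0, q1, q3}, {q0, q1, q2, q3, q4}, {q0, q1, q3, q4}.

3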